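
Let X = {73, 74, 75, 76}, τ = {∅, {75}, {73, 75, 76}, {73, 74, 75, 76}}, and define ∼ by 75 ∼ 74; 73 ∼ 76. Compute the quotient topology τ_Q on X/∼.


X/∼ = {[73=76], [74=75]}; |τ_Q| = 2.

Equivalence classes: [73=76], [74=75].
Quotient map π: X → X/∼ sends 73 ↦ [73=76], 74 ↦ [74=75], 75 ↦ [74=75], 76 ↦ [73=76].
For each subset V ⊆ X/∼, compute π^{-1}(V) ⊆ X and check whether π^{-1}(V) ∈ τ. V is open in τ_Q iff π^{-1}(V) ∈ τ.
  V = {}: π^{-1}(V) = ∅ ∈ τ ✓.
  V = {[73=76]}: π^{-1}(V) = {73, 76} ∉ τ ✗.
  V = {[74=75]}: π^{-1}(V) = {74, 75} ∉ τ ✗.
  V = {[73=76], [74=75]}: π^{-1}(V) = {73, 74, 75, 76} ∈ τ ✓.
Open sets in the quotient: τ_Q = {{}, {[73=76], [74=75]}} (2 elements).


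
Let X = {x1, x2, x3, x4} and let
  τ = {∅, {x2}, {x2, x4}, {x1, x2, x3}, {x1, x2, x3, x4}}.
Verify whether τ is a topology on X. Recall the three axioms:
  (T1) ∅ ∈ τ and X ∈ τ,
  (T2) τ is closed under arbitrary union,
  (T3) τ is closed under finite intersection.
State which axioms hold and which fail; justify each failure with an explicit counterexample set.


τ IS a topology on X.

Axiom (T1): ∅ ∈ τ? Yes; X ∈ τ? Yes.
Axiom (T2/T3): check pairwise unions and intersections of members of τ.
All pairwise intersections and unions checked — each lies in τ. Therefore τ satisfies (T1), (T2), (T3): it IS a topology on X.


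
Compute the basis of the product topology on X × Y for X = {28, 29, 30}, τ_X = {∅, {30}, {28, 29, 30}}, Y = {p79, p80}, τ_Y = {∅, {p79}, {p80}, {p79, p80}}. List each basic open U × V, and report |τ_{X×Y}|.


Basis B = {∅ × ∅, {30} × {p79}, {30} × {p80}, {30} × {p79, p80}, {28, 29, 30} × {p79}, {28, 29, 30} × {p80}, {28, 29, 30} × {p79, p80}}; |τ_{X×Y}| = 9.

Enumerate products U × V with U ∈ τ_X, V ∈ τ_Y (deduplicated):
  ∅ × ∅ = {} (∅)
  {30} × {p79} = {(30,p79)}
  {30} × {p80} = {(30,p80)}
  {30} × {p79, p80} = {(30,p79), (30,p80)}
  {28, 29, 30} × {p79} = {(28,p79), (29,p79), (30,p79)}
  {28, 29, 30} × {p80} = {(28,p80), (29,p80), (30,p80)}
  {28, 29, 30} × {p79, p80} = {(28,p79), (28,p80), (29,p79), (29,p80), (30,p79), (30,p80)}
These 7 distinct sets form the basis B.
Close under arbitrary unions to get τ_{X×Y}; counting gives |τ_{X×Y}| = 9.


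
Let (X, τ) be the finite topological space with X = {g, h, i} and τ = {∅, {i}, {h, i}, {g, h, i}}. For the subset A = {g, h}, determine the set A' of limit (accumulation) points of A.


A' = {g}

For each x ∈ X, list the open sets U ∈ τ with x ∈ U, then check whether U ∩ (A ∖ {x}) ≠ ∅ for every such U.
  x = g: opens ∋ x are {g, h, i}; each meets A ∖ {g}, so x IS a limit point.
  x = h: open {h, i} ∋ x has {h, i} ∩ (A ∖ {h}) = ∅, so x is NOT a limit point.
  x = i: open {i} ∋ x has {i} ∩ (A ∖ {i}) = ∅, so x is NOT a limit point.
Collecting: A' = {g}.


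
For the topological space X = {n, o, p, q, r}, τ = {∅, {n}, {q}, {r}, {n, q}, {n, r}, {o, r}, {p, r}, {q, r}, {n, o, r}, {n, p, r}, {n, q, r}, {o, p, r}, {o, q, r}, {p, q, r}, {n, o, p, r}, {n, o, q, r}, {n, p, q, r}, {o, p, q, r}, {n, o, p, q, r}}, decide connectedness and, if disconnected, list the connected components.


(X, τ) is disconnected; components = [{n}, {q}, {o, p, r}].

Find clopen sets (U ∈ τ with X ∖ U ∈ τ):
  U = ∅, X ∖ U = {n, o, p, q, r} — both open, so U is clopen.
  U = {n}, X ∖ U = {o, p, q, r} — both open, so U is clopen.
  U = {q}, X ∖ U = {n, o, p, r} — both open, so U is clopen.
  U = {n, q}, X ∖ U = {o, p, r} — both open, so U is clopen.
  U = {o, p, r}, X ∖ U = {n, q} — both open, so U is clopen.
  U = {n, o, p, r}, X ∖ U = {q} — both open, so U is clopen.
  U = {o, p, q, r}, X ∖ U = {n} — both open, so U is clopen.
  U = {n, o, p, q, r}, X ∖ U = ∅ — both open, so U is clopen.
Nontrivial clopen(s) exist: e.g. {n, o, p, r}. So (X, τ) is disconnected.
Compute connected components by grouping points that agree on all clopens:
  component: {n}
  component: {q}
  component: {o, p, r}


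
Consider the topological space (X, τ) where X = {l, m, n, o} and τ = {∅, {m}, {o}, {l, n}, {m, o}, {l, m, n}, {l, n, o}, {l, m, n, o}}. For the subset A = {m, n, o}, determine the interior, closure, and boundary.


int(A) = {m, o}, cl(A) = {l, m, n, o}, ∂A = {l, n}.

Closed sets in (X, τ) are complements of opens:
  closed(X, τ) = {∅, {m}, {o}, {l, n}, {m, o}, {l, m, n}, {l, n, o}, {l, m, n, o}}.
int(A) = ⋃ {U ∈ τ : U ⊆ A}. Opens contained in A: ∅, {m}, {o}, {m, o}.
Taking the union of these: int(A) = {m, o}.
cl(A) = ⋂ {C closed : A ⊆ C}. Closed sets containing A: {l, m, n, o}.
Intersecting these: cl(A) = {l, m, n, o}.
∂A = cl(A) ∖ int(A) = {l, m, n, o} ∖ {m, o} = {l, n}.


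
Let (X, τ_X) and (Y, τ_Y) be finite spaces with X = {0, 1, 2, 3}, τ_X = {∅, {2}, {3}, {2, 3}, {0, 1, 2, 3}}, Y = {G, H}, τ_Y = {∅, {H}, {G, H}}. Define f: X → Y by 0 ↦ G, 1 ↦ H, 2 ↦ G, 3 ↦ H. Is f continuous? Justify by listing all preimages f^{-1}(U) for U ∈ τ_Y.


f is NOT continuous.

Compute f^{-1}(U) for each U ∈ τ_Y:
  U = ∅: f^{-1}(U) = ∅ ∈ τ_X ✓.
  U = {H}: f^{-1}(U) = {1, 3} ∉ τ_X ✗.
  U = {G, H}: f^{-1}(U) = {0, 1, 2, 3} ∈ τ_X ✓.
Found U = {H} with f^{-1}(U) = {1, 3} not in τ_X. Therefore f is NOT continuous.


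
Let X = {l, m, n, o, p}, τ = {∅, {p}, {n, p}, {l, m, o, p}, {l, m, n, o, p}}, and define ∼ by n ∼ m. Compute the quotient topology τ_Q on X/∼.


X/∼ = {[l], [m=n], [o], [p]}; |τ_Q| = 3.

Equivalence classes: [l], [m=n], [o], [p].
Quotient map π: X → X/∼ sends l ↦ [l], m ↦ [m=n], n ↦ [m=n], o ↦ [o], p ↦ [p].
For each subset V ⊆ X/∼, compute π^{-1}(V) ⊆ X and check whether π^{-1}(V) ∈ τ. V is open in τ_Q iff π^{-1}(V) ∈ τ.
  V = {}: π^{-1}(V) = ∅ ∈ τ ✓.
  V = {[l]}: π^{-1}(V) = {l} ∉ τ ✗.
  V = {[m=n]}: π^{-1}(V) = {m, n} ∉ τ ✗.
  V = {[l], [m=n]}: π^{-1}(V) = {l, m, n} ∉ τ ✗.
  V = {[o]}: π^{-1}(V) = {o} ∉ τ ✗.
  V = {[l], [o]}: π^{-1}(V) = {l, o} ∉ τ ✗.
  V = {[m=n], [o]}: π^{-1}(V) = {m, n, o} ∉ τ ✗.
  V = {[l], [m=n], [o]}: π^{-1}(V) = {l, m, n, o} ∉ τ ✗.
  V = {[p]}: π^{-1}(V) = {p} ∈ τ ✓.
  V = {[l], [p]}: π^{-1}(V) = {l, p} ∉ τ ✗.
  V = {[m=n], [p]}: π^{-1}(V) = {m, n, p} ∉ τ ✗.
  V = {[l], [m=n], [p]}: π^{-1}(V) = {l, m, n, p} ∉ τ ✗.
  V = {[o], [p]}: π^{-1}(V) = {o, p} ∉ τ ✗.
  V = {[l], [o], [p]}: π^{-1}(V) = {l, o, p} ∉ τ ✗.
  V = {[m=n], [o], [p]}: π^{-1}(V) = {m, n, o, p} ∉ τ ✗.
  V = {[l], [m=n], [o], [p]}: π^{-1}(V) = {l, m, n, o, p} ∈ τ ✓.
Open sets in the quotient: τ_Q = {{}, {[p]}, {[l], [m=n], [o], [p]}} (3 elements).


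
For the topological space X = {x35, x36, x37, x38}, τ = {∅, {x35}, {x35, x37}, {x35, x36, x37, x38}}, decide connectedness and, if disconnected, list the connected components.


(X, τ) is connected.

Find clopen sets (U ∈ τ with X ∖ U ∈ τ):
  U = ∅, X ∖ U = {x35, x36, x37, x38} — both open, so U is clopen.
  U = {x35, x36, x37, x38}, X ∖ U = ∅ — both open, so U is clopen.
Only trivial clopens (∅ and X) exist, so (X, τ) is connected.
Compute connected components by grouping points that agree on all clopens:
  component: {x35, x36, x37, x38}


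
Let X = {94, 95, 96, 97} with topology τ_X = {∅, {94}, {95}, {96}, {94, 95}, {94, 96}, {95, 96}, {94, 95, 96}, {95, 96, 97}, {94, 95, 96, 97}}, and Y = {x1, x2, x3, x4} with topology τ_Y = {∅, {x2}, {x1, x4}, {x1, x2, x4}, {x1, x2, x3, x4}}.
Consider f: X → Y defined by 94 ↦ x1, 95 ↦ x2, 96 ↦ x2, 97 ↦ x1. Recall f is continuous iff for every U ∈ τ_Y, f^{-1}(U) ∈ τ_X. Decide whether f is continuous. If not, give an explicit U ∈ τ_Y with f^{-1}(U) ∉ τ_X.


f is NOT continuous.

Compute f^{-1}(U) for each U ∈ τ_Y:
  U = ∅: f^{-1}(U) = ∅ ∈ τ_X ✓.
  U = {x2}: f^{-1}(U) = {95, 96} ∈ τ_X ✓.
  U = {x1, x4}: f^{-1}(U) = {94, 97} ∉ τ_X ✗.
  U = {x1, x2, x4}: f^{-1}(U) = {94, 95, 96, 97} ∈ τ_X ✓.
  U = {x1, x2, x3, x4}: f^{-1}(U) = {94, 95, 96, 97} ∈ τ_X ✓.
Found U = {x1, x4} with f^{-1}(U) = {94, 97} not in τ_X. Therefore f is NOT continuous.


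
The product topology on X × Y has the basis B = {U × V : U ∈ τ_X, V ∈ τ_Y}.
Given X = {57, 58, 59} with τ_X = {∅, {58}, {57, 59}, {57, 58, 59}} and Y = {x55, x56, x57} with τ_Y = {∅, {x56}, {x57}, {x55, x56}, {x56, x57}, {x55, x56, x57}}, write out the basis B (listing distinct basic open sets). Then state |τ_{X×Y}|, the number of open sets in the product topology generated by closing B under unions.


Basis B = {∅ × ∅, {58} × {x56}, {58} × {x57}, {57, 59} × {x56}, {57, 59} × {x57}, {58} × {x55, x56}, {58} × {x56, x57}, {57, 58, 59} × {x56}, {57, 58, 59} × {x57}, {58} × {x55, x56, x57}, {57, 59} × {x55, x56}, {57, 59} × {x56, x57}, {57, 59} × {x55, x56, x57}, {57, 58, 59} × {x55, x56}, {57, 58, 59} × {x56, x57}, {57, 58, 59} × {x55, x56, x57}}; |τ_{X×Y}| = 36.

Enumerate products U × V with U ∈ τ_X, V ∈ τ_Y (deduplicated):
  ∅ × ∅ = {} (∅)
  {58} × {x56} = {(58,x56)}
  {58} × {x57} = {(58,x57)}
  {57, 59} × {x56} = {(57,x56), (59,x56)}
  {57, 59} × {x57} = {(57,x57), (59,x57)}
  {58} × {x55, x56} = {(58,x55), (58,x56)}
  {58} × {x56, x57} = {(58,x56), (58,x57)}
  {57, 58, 59} × {x56} = {(57,x56), (58,x56), (59,x56)}
  {57, 58, 59} × {x57} = {(57,x57), (58,x57), (59,x57)}
  {58} × {x55, x56, x57} = {(58,x55), (58,x56), (58,x57)}
  {57, 59} × {x55, x56} = {(57,x55), (57,x56), (59,x55), (59,x56)}
  {57, 59} × {x56, x57} = {(57,x56), (57,x57), (59,x56), (59,x57)}
  {57, 59} × {x55, x56, x57} = {(57,x55), (57,x56), (57,x57), (59,x55), (59,x56), (59,x57)}
  {57, 58, 59} × {x55, x56} = {(57,x55), (57,x56), (58,x55), (58,x56), (59,x55), (59,x56)}
  {57, 58, 59} × {x56, x57} = {(57,x56), (57,x57), (58,x56), (58,x57), (59,x56), (59,x57)}
  {57, 58, 59} × {x55, x56, x57} = {(57,x55), (57,x56), (57,x57), (58,x55), (58,x56), (58,x57), (59,x55), (59,x56), (59,x57)}
These 16 distinct sets form the basis B.
Close under arbitrary unions to get τ_{X×Y}; counting gives |τ_{X×Y}| = 36.


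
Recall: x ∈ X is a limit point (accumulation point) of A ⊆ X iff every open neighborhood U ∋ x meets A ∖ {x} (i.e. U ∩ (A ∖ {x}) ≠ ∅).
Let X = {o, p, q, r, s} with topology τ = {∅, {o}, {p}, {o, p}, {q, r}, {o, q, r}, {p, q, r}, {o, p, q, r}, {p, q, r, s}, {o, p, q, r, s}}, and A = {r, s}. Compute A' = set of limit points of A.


A' = {q, s}

For each x ∈ X, list the open sets U ∈ τ with x ∈ U, then check whether U ∩ (A ∖ {x}) ≠ ∅ for every such U.
  x = o: open {o} ∋ x has {o} ∩ (A ∖ {o}) = ∅, so x is NOT a limit point.
  x = p: open {p} ∋ x has {p} ∩ (A ∖ {p}) = ∅, so x is NOT a limit point.
  x = q: opens ∋ x are {q, r}, {o, q, r}, {p, q, r}, {o, p, q, r}, {p, q, r, s}, {o, p, q, r, s}; each meets A ∖ {q}, so x IS a limit point.
  x = r: open {q, r} ∋ x has {q, r} ∩ (A ∖ {r}) = ∅, so x is NOT a limit point.
  x = s: opens ∋ x are {p, q, r, s}, {o, p, q, r, s}; each meets A ∖ {s}, so x IS a limit point.
Collecting: A' = {q, s}.


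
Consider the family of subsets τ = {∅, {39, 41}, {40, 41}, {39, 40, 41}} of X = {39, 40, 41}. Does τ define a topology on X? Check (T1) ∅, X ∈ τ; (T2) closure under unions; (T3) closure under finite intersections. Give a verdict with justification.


τ is NOT a topology on X.

Axiom (T1): ∅ ∈ τ? Yes; X ∈ τ? Yes.
Axiom (T2/T3): check pairwise unions and intersections of members of τ.
Counterexample for (T3): {39, 41} ∩ {40, 41} = {41} ∉ τ. Therefore τ is NOT a topology.


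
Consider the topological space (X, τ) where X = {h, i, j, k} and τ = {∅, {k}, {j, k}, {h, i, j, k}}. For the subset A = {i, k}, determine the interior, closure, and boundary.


int(A) = {k}, cl(A) = {h, i, j, k}, ∂A = {h, i, j}.

Closed sets in (X, τ) are complements of opens:
  closed(X, τ) = {∅, {h, i}, {h, i, j}, {h, i, j, k}}.
int(A) = ⋃ {U ∈ τ : U ⊆ A}. Opens contained in A: ∅, {k}.
Taking the union of these: int(A) = {k}.
cl(A) = ⋂ {C closed : A ⊆ C}. Closed sets containing A: {h, i, j, k}.
Intersecting these: cl(A) = {h, i, j, k}.
∂A = cl(A) ∖ int(A) = {h, i, j, k} ∖ {k} = {h, i, j}.


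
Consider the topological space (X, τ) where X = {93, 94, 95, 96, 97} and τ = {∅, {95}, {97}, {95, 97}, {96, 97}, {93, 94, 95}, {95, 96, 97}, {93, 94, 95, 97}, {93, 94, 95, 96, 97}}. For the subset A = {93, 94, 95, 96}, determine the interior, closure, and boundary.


int(A) = {93, 94, 95}, cl(A) = {93, 94, 95, 96}, ∂A = {96}.

Closed sets in (X, τ) are complements of opens:
  closed(X, τ) = {∅, {96}, {93, 94}, {96, 97}, {93, 94, 95}, {93, 94, 96}, {93, 94, 95, 96}, {93, 94, 96, 97}, {93, 94, 95, 96, 97}}.
int(A) = ⋃ {U ∈ τ : U ⊆ A}. Opens contained in A: ∅, {95}, {93, 94, 95}.
Taking the union of these: int(A) = {93, 94, 95}.
cl(A) = ⋂ {C closed : A ⊆ C}. Closed sets containing A: {93, 94, 95, 96}, {93, 94, 95, 96, 97}.
Intersecting these: cl(A) = {93, 94, 95, 96}.
∂A = cl(A) ∖ int(A) = {93, 94, 95, 96} ∖ {93, 94, 95} = {96}.


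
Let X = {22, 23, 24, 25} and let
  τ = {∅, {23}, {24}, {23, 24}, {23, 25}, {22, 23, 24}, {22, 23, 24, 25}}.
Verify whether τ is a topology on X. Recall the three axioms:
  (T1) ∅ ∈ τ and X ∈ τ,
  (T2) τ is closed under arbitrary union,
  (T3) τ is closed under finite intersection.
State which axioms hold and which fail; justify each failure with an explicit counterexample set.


τ is NOT a topology on X.

Axiom (T1): ∅ ∈ τ? Yes; X ∈ τ? Yes.
Axiom (T2/T3): check pairwise unions and intersections of members of τ.
Counterexample for (T2): {24} ∪ {23, 25} = {23, 24, 25} ∉ τ. Therefore τ is NOT a topology.


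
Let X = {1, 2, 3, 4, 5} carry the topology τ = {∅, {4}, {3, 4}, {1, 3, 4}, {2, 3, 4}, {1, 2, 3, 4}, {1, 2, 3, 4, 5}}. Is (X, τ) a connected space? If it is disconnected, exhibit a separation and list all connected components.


(X, τ) is connected.

Find clopen sets (U ∈ τ with X ∖ U ∈ τ):
  U = ∅, X ∖ U = {1, 2, 3, 4, 5} — both open, so U is clopen.
  U = {1, 2, 3, 4, 5}, X ∖ U = ∅ — both open, so U is clopen.
Only trivial clopens (∅ and X) exist, so (X, τ) is connected.
Compute connected components by grouping points that agree on all clopens:
  component: {1, 2, 3, 4, 5}


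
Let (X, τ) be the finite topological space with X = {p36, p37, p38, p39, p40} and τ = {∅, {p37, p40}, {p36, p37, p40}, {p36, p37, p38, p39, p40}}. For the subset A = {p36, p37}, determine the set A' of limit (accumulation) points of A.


A' = {p36, p38, p39, p40}

For each x ∈ X, list the open sets U ∈ τ with x ∈ U, then check whether U ∩ (A ∖ {x}) ≠ ∅ for every such U.
  x = p36: opens ∋ x are {p36, p37, p40}, {p36, p37, p38, p39, p40}; each meets A ∖ {p36}, so x IS a limit point.
  x = p37: open {p37, p40} ∋ x has {p37, p40} ∩ (A ∖ {p37}) = ∅, so x is NOT a limit point.
  x = p38: opens ∋ x are {p36, p37, p38, p39, p40}; each meets A ∖ {p38}, so x IS a limit point.
  x = p39: opens ∋ x are {p36, p37, p38, p39, p40}; each meets A ∖ {p39}, so x IS a limit point.
  x = p40: opens ∋ x are {p37, p40}, {p36, p37, p40}, {p36, p37, p38, p39, p40}; each meets A ∖ {p40}, so x IS a limit point.
Collecting: A' = {p36, p38, p39, p40}.


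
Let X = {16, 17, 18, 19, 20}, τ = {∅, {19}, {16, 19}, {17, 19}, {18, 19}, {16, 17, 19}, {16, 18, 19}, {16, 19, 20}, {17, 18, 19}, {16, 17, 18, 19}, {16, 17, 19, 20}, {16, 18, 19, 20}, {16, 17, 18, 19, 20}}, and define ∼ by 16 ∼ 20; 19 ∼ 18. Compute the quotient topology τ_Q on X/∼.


X/∼ = {[16=20], [17], [18=19]}; |τ_Q| = 5.

Equivalence classes: [16=20], [17], [18=19].
Quotient map π: X → X/∼ sends 16 ↦ [16=20], 17 ↦ [17], 18 ↦ [18=19], 19 ↦ [18=19], 20 ↦ [16=20].
For each subset V ⊆ X/∼, compute π^{-1}(V) ⊆ X and check whether π^{-1}(V) ∈ τ. V is open in τ_Q iff π^{-1}(V) ∈ τ.
  V = {}: π^{-1}(V) = ∅ ∈ τ ✓.
  V = {[16=20]}: π^{-1}(V) = {16, 20} ∉ τ ✗.
  V = {[17]}: π^{-1}(V) = {17} ∉ τ ✗.
  V = {[16=20], [17]}: π^{-1}(V) = {16, 17, 20} ∉ τ ✗.
  V = {[18=19]}: π^{-1}(V) = {18, 19} ∈ τ ✓.
  V = {[16=20], [18=19]}: π^{-1}(V) = {16, 18, 19, 20} ∈ τ ✓.
  V = {[17], [18=19]}: π^{-1}(V) = {17, 18, 19} ∈ τ ✓.
  V = {[16=20], [17], [18=19]}: π^{-1}(V) = {16, 17, 18, 19, 20} ∈ τ ✓.
Open sets in the quotient: τ_Q = {{}, {[18=19]}, {[16=20], [18=19]}, {[17], [18=19]}, {[16=20], [17], [18=19]}} (5 elements).


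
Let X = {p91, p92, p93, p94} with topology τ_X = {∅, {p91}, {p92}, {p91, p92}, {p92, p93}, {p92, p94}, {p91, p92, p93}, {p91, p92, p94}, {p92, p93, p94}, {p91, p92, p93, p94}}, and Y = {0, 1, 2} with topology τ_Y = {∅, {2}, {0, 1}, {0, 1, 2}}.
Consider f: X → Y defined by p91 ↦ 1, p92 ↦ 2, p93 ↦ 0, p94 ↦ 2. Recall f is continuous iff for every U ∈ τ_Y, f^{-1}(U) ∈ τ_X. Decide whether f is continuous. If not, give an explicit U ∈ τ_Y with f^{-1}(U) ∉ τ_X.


f is NOT continuous.

Compute f^{-1}(U) for each U ∈ τ_Y:
  U = ∅: f^{-1}(U) = ∅ ∈ τ_X ✓.
  U = {2}: f^{-1}(U) = {p92, p94} ∈ τ_X ✓.
  U = {0, 1}: f^{-1}(U) = {p91, p93} ∉ τ_X ✗.
  U = {0, 1, 2}: f^{-1}(U) = {p91, p92, p93, p94} ∈ τ_X ✓.
Found U = {0, 1} with f^{-1}(U) = {p91, p93} not in τ_X. Therefore f is NOT continuous.


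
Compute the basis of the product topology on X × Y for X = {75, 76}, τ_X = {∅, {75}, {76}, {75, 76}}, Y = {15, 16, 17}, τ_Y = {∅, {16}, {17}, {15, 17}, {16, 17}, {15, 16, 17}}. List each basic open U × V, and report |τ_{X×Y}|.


Basis B = {∅ × ∅, {75} × {16}, {75} × {17}, {76} × {16}, {76} × {17}, {75} × {15, 17}, {75} × {16, 17}, {75, 76} × {16}, {75, 76} × {17}, {76} × {15, 17}, {76} × {16, 17}, {75} × {15, 16, 17}, {76} × {15, 16, 17}, {75, 76} × {15, 17}, {75, 76} × {16, 17}, {75, 76} × {15, 16, 17}}; |τ_{X×Y}| = 36.

Enumerate products U × V with U ∈ τ_X, V ∈ τ_Y (deduplicated):
  ∅ × ∅ = {} (∅)
  {75} × {16} = {(75,16)}
  {75} × {17} = {(75,17)}
  {76} × {16} = {(76,16)}
  {76} × {17} = {(76,17)}
  {75} × {15, 17} = {(75,15), (75,17)}
  {75} × {16, 17} = {(75,16), (75,17)}
  {75, 76} × {16} = {(75,16), (76,16)}
  {75, 76} × {17} = {(75,17), (76,17)}
  {76} × {15, 17} = {(76,15), (76,17)}
  {76} × {16, 17} = {(76,16), (76,17)}
  {75} × {15, 16, 17} = {(75,15), (75,16), (75,17)}
  {76} × {15, 16, 17} = {(76,15), (76,16), (76,17)}
  {75, 76} × {15, 17} = {(75,15), (75,17), (76,15), (76,17)}
  {75, 76} × {16, 17} = {(75,16), (75,17), (76,16), (76,17)}
  {75, 76} × {15, 16, 17} = {(75,15), (75,16), (75,17), (76,15), (76,16), (76,17)}
These 16 distinct sets form the basis B.
Close under arbitrary unions to get τ_{X×Y}; counting gives |τ_{X×Y}| = 36.


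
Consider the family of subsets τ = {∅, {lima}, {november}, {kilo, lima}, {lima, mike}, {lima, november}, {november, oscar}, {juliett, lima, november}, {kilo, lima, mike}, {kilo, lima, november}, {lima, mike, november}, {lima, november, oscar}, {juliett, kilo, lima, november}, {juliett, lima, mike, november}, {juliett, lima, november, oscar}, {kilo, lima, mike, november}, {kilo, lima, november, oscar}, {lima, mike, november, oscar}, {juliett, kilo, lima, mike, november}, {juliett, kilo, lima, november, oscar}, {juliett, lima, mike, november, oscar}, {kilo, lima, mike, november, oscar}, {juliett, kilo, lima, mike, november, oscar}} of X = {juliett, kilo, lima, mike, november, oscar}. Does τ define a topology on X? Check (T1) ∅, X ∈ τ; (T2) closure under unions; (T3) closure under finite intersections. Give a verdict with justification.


τ IS a topology on X.

Axiom (T1): ∅ ∈ τ? Yes; X ∈ τ? Yes.
Axiom (T2/T3): check pairwise unions and intersections of members of τ.
All pairwise intersections and unions checked — each lies in τ. Therefore τ satisfies (T1), (T2), (T3): it IS a topology on X.


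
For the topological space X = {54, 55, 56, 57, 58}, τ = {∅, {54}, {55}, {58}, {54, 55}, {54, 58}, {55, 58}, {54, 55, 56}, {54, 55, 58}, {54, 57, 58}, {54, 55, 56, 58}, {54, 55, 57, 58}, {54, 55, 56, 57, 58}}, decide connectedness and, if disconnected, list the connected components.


(X, τ) is connected.

Find clopen sets (U ∈ τ with X ∖ U ∈ τ):
  U = ∅, X ∖ U = {54, 55, 56, 57, 58} — both open, so U is clopen.
  U = {54, 55, 56, 57, 58}, X ∖ U = ∅ — both open, so U is clopen.
Only trivial clopens (∅ and X) exist, so (X, τ) is connected.
Compute connected components by grouping points that agree on all clopens:
  component: {54, 55, 56, 57, 58}


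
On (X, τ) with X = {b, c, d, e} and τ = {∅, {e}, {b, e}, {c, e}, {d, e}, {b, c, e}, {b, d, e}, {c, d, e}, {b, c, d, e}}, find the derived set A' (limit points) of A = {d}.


A' = ∅

For each x ∈ X, list the open sets U ∈ τ with x ∈ U, then check whether U ∩ (A ∖ {x}) ≠ ∅ for every such U.
  x = b: open {b, e} ∋ x has {b, e} ∩ (A ∖ {b}) = ∅, so x is NOT a limit point.
  x = c: open {c, e} ∋ x has {c, e} ∩ (A ∖ {c}) = ∅, so x is NOT a limit point.
  x = d: open {d, e} ∋ x has {d, e} ∩ (A ∖ {d}) = ∅, so x is NOT a limit point.
  x = e: open {e} ∋ x has {e} ∩ (A ∖ {e}) = ∅, so x is NOT a limit point.
Collecting: A' = ∅.


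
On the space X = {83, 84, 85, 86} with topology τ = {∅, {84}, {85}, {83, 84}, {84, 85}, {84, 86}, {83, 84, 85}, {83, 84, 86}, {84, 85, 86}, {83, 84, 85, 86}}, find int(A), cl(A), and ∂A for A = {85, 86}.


int(A) = {85}, cl(A) = {85, 86}, ∂A = {86}.

Closed sets in (X, τ) are complements of opens:
  closed(X, τ) = {∅, {83}, {85}, {86}, {83, 85}, {83, 86}, {85, 86}, {83, 84, 86}, {83, 85, 86}, {83, 84, 85, 86}}.
int(A) = ⋃ {U ∈ τ : U ⊆ A}. Opens contained in A: ∅, {85}.
Taking the union of these: int(A) = {85}.
cl(A) = ⋂ {C closed : A ⊆ C}. Closed sets containing A: {85, 86}, {83, 85, 86}, {83, 84, 85, 86}.
Intersecting these: cl(A) = {85, 86}.
∂A = cl(A) ∖ int(A) = {85, 86} ∖ {85} = {86}.


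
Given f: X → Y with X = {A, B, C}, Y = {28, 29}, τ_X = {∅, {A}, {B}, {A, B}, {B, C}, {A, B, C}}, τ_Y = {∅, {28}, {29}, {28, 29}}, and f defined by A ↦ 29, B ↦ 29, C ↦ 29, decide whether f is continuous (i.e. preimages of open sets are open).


f IS continuous.

Compute f^{-1}(U) for each U ∈ τ_Y:
  U = ∅: f^{-1}(U) = ∅ ∈ τ_X ✓.
  U = {28}: f^{-1}(U) = ∅ ∈ τ_X ✓.
  U = {29}: f^{-1}(U) = {A, B, C} ∈ τ_X ✓.
  U = {28, 29}: f^{-1}(U) = {A, B, C} ∈ τ_X ✓.
Every preimage lies in τ_X, so f IS continuous.


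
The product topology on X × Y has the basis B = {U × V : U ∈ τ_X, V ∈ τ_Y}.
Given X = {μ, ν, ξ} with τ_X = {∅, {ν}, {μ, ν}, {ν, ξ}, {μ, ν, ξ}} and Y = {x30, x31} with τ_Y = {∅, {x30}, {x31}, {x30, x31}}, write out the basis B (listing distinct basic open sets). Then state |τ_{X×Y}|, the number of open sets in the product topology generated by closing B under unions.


Basis B = {∅ × ∅, {ν} × {x30}, {ν} × {x31}, {μ, ν} × {x30}, {μ, ν} × {x31}, {ν} × {x30, x31}, {ν, ξ} × {x30}, {ν, ξ} × {x31}, {μ, ν, ξ} × {x30}, {μ, ν, ξ} × {x31}, {μ, ν} × {x30, x31}, {ν, ξ} × {x30, x31}, {μ, ν, ξ} × {x30, x31}}; |τ_{X×Y}| = 25.

Enumerate products U × V with U ∈ τ_X, V ∈ τ_Y (deduplicated):
  ∅ × ∅ = {} (∅)
  {ν} × {x30} = {(ν,x30)}
  {ν} × {x31} = {(ν,x31)}
  {μ, ν} × {x30} = {(μ,x30), (ν,x30)}
  {μ, ν} × {x31} = {(μ,x31), (ν,x31)}
  {ν} × {x30, x31} = {(ν,x30), (ν,x31)}
  {ν, ξ} × {x30} = {(ν,x30), (ξ,x30)}
  {ν, ξ} × {x31} = {(ν,x31), (ξ,x31)}
  {μ, ν, ξ} × {x30} = {(μ,x30), (ν,x30), (ξ,x30)}
  {μ, ν, ξ} × {x31} = {(μ,x31), (ν,x31), (ξ,x31)}
  {μ, ν} × {x30, x31} = {(μ,x30), (μ,x31), (ν,x30), (ν,x31)}
  {ν, ξ} × {x30, x31} = {(ν,x30), (ν,x31), (ξ,x30), (ξ,x31)}
  {μ, ν, ξ} × {x30, x31} = {(μ,x30), (μ,x31), (ν,x30), (ν,x31), (ξ,x30), (ξ,x31)}
These 13 distinct sets form the basis B.
Close under arbitrary unions to get τ_{X×Y}; counting gives |τ_{X×Y}| = 25.


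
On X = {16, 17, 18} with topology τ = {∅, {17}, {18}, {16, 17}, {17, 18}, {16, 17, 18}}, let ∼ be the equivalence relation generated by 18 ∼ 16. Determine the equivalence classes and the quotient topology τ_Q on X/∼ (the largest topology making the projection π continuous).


X/∼ = {[16=18], [17]}; |τ_Q| = 3.

Equivalence classes: [16=18], [17].
Quotient map π: X → X/∼ sends 16 ↦ [16=18], 17 ↦ [17], 18 ↦ [16=18].
For each subset V ⊆ X/∼, compute π^{-1}(V) ⊆ X and check whether π^{-1}(V) ∈ τ. V is open in τ_Q iff π^{-1}(V) ∈ τ.
  V = {}: π^{-1}(V) = ∅ ∈ τ ✓.
  V = {[16=18]}: π^{-1}(V) = {16, 18} ∉ τ ✗.
  V = {[17]}: π^{-1}(V) = {17} ∈ τ ✓.
  V = {[16=18], [17]}: π^{-1}(V) = {16, 17, 18} ∈ τ ✓.
Open sets in the quotient: τ_Q = {{}, {[17]}, {[16=18], [17]}} (3 elements).


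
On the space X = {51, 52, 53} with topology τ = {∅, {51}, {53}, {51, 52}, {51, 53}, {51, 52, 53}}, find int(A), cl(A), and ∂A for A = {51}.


int(A) = {51}, cl(A) = {51, 52}, ∂A = {52}.

Closed sets in (X, τ) are complements of opens:
  closed(X, τ) = {∅, {52}, {53}, {51, 52}, {52, 53}, {51, 52, 53}}.
int(A) = ⋃ {U ∈ τ : U ⊆ A}. Opens contained in A: ∅, {51}.
Taking the union of these: int(A) = {51}.
cl(A) = ⋂ {C closed : A ⊆ C}. Closed sets containing A: {51, 52}, {51, 52, 53}.
Intersecting these: cl(A) = {51, 52}.
∂A = cl(A) ∖ int(A) = {51, 52} ∖ {51} = {52}.


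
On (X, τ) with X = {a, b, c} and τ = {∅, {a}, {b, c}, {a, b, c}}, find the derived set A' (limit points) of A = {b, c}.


A' = {b, c}

For each x ∈ X, list the open sets U ∈ τ with x ∈ U, then check whether U ∩ (A ∖ {x}) ≠ ∅ for every such U.
  x = a: open {a} ∋ x has {a} ∩ (A ∖ {a}) = ∅, so x is NOT a limit point.
  x = b: opens ∋ x are {b, c}, {a, b, c}; each meets A ∖ {b}, so x IS a limit point.
  x = c: opens ∋ x are {b, c}, {a, b, c}; each meets A ∖ {c}, so x IS a limit point.
Collecting: A' = {b, c}.


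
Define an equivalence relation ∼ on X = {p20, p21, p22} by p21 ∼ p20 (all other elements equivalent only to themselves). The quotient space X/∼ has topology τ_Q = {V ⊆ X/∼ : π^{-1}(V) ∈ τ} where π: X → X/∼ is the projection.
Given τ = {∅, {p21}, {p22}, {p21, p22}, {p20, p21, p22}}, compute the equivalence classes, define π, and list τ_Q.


X/∼ = {[p20=p21], [p22]}; |τ_Q| = 3.

Equivalence classes: [p20=p21], [p22].
Quotient map π: X → X/∼ sends p20 ↦ [p20=p21], p21 ↦ [p20=p21], p22 ↦ [p22].
For each subset V ⊆ X/∼, compute π^{-1}(V) ⊆ X and check whether π^{-1}(V) ∈ τ. V is open in τ_Q iff π^{-1}(V) ∈ τ.
  V = {}: π^{-1}(V) = ∅ ∈ τ ✓.
  V = {[p20=p21]}: π^{-1}(V) = {p20, p21} ∉ τ ✗.
  V = {[p22]}: π^{-1}(V) = {p22} ∈ τ ✓.
  V = {[p20=p21], [p22]}: π^{-1}(V) = {p20, p21, p22} ∈ τ ✓.
Open sets in the quotient: τ_Q = {{}, {[p22]}, {[p20=p21], [p22]}} (3 elements).


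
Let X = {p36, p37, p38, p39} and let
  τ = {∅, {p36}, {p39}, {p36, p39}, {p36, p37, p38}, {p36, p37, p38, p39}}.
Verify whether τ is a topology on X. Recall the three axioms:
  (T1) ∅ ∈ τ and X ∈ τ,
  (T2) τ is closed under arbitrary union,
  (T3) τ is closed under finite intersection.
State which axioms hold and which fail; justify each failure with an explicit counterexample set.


τ IS a topology on X.

Axiom (T1): ∅ ∈ τ? Yes; X ∈ τ? Yes.
Axiom (T2/T3): check pairwise unions and intersections of members of τ.
All pairwise intersections and unions checked — each lies in τ. Therefore τ satisfies (T1), (T2), (T3): it IS a topology on X.


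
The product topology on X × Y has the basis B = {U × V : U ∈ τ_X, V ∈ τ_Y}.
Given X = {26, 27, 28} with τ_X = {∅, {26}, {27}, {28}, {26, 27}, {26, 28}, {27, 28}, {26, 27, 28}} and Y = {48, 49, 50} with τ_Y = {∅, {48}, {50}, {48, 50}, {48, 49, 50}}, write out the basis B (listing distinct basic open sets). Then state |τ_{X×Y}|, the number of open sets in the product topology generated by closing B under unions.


Basis B = {∅ × ∅, {26} × {48}, {26} × {50}, {27} × {48}, {27} × {50}, {28} × {48}, {28} × {50}, {26} × {48, 50}, {26, 27} × {48}, {26, 28} × {48}, {26, 27} × {50}, {26, 28} × {50}, {27} × {48, 50}, {27, 28} × {48}, {27, 28} × {50}, {28} × {48, 50}, {26} × {48, 49, 50}, {26, 27, 28} × {48}, {26, 27, 28} × {50}, {27} × {48, 49, 50}, {28} × {48, 49, 50}, {26, 27} × {48, 50}, {26, 28} × {48, 50}, {27, 28} × {48, 50}, {26, 27} × {48, 49, 50}, {26, 28} × {48, 49, 50}, {26, 27, 28} × {48, 50}, {27, 28} × {48, 49, 50}, {26, 27, 28} × {48, 49, 50}}; |τ_{X×Y}| = 125.

Enumerate products U × V with U ∈ τ_X, V ∈ τ_Y (deduplicated):
  ∅ × ∅ = {} (∅)
  {26} × {48} = {(26,48)}
  {26} × {50} = {(26,50)}
  {27} × {48} = {(27,48)}
  {27} × {50} = {(27,50)}
  {28} × {48} = {(28,48)}
  {28} × {50} = {(28,50)}
  {26} × {48, 50} = {(26,48), (26,50)}
  {26, 27} × {48} = {(26,48), (27,48)}
  {26, 28} × {48} = {(26,48), (28,48)}
  {26, 27} × {50} = {(26,50), (27,50)}
  {26, 28} × {50} = {(26,50), (28,50)}
  {27} × {48, 50} = {(27,48), (27,50)}
  {27, 28} × {48} = {(27,48), (28,48)}
  {27, 28} × {50} = {(27,50), (28,50)}
  {28} × {48, 50} = {(28,48), (28,50)}
  {26} × {48, 49, 50} = {(26,48), (26,49), (26,50)}
  {26, 27, 28} × {48} = {(26,48), (27,48), (28,48)}
  {26, 27, 28} × {50} = {(26,50), (27,50), (28,50)}
  {27} × {48, 49, 50} = {(27,48), (27,49), (27,50)}
  {28} × {48, 49, 50} = {(28,48), (28,49), (28,50)}
  {26, 27} × {48, 50} = {(26,48), (26,50), (27,48), (27,50)}
  {26, 28} × {48, 50} = {(26,48), (26,50), (28,48), (28,50)}
  {27, 28} × {48, 50} = {(27,48), (27,50), (28,48), (28,50)}
  {26, 27} × {48, 49, 50} = {(26,48), (26,49), (26,50), (27,48), (27,49), (27,50)}
  {26, 28} × {48, 49, 50} = {(26,48), (26,49), (26,50), (28,48), (28,49), (28,50)}
  {26, 27, 28} × {48, 50} = {(26,48), (26,50), (27,48), (27,50), (28,48), (28,50)}
  {27, 28} × {48, 49, 50} = {(27,48), (27,49), (27,50), (28,48), (28,49), (28,50)}
  {26, 27, 28} × {48, 49, 50} = {(26,48), (26,49), (26,50), (27,48), (27,49), (27,50), (28,48), (28,49), (28,50)}
These 29 distinct sets form the basis B.
Close under arbitrary unions to get τ_{X×Y}; counting gives |τ_{X×Y}| = 125.


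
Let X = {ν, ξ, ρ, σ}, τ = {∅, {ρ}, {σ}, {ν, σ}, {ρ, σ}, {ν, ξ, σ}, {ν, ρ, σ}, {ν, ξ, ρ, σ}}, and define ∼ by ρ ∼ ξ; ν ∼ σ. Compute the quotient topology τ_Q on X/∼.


X/∼ = {[ν=σ], [ξ=ρ]}; |τ_Q| = 3.

Equivalence classes: [ν=σ], [ξ=ρ].
Quotient map π: X → X/∼ sends ν ↦ [ν=σ], ξ ↦ [ξ=ρ], ρ ↦ [ξ=ρ], σ ↦ [ν=σ].
For each subset V ⊆ X/∼, compute π^{-1}(V) ⊆ X and check whether π^{-1}(V) ∈ τ. V is open in τ_Q iff π^{-1}(V) ∈ τ.
  V = {}: π^{-1}(V) = ∅ ∈ τ ✓.
  V = {[ν=σ]}: π^{-1}(V) = {ν, σ} ∈ τ ✓.
  V = {[ξ=ρ]}: π^{-1}(V) = {ξ, ρ} ∉ τ ✗.
  V = {[ν=σ], [ξ=ρ]}: π^{-1}(V) = {ν, ξ, ρ, σ} ∈ τ ✓.
Open sets in the quotient: τ_Q = {{}, {[ν=σ]}, {[ν=σ], [ξ=ρ]}} (3 elements).


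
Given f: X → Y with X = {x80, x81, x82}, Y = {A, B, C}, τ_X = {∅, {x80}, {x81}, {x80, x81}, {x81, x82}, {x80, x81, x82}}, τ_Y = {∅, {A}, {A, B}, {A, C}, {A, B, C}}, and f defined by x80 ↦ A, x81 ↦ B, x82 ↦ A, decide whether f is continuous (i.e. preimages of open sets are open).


f is NOT continuous.

Compute f^{-1}(U) for each U ∈ τ_Y:
  U = ∅: f^{-1}(U) = ∅ ∈ τ_X ✓.
  U = {A}: f^{-1}(U) = {x80, x82} ∉ τ_X ✗.
  U = {A, B}: f^{-1}(U) = {x80, x81, x82} ∈ τ_X ✓.
  U = {A, C}: f^{-1}(U) = {x80, x82} ∉ τ_X ✗.
  U = {A, B, C}: f^{-1}(U) = {x80, x81, x82} ∈ τ_X ✓.
Found U = {A} with f^{-1}(U) = {x80, x82} not in τ_X. Therefore f is NOT continuous.


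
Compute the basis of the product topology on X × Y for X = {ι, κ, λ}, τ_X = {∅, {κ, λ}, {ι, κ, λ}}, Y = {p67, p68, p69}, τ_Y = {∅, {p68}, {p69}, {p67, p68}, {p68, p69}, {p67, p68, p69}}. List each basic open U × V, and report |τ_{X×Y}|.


Basis B = {∅ × ∅, {κ, λ} × {p68}, {κ, λ} × {p69}, {ι, κ, λ} × {p68}, {ι, κ, λ} × {p69}, {κ, λ} × {p67, p68}, {κ, λ} × {p68, p69}, {ι, κ, λ} × {p67, p68}, {ι, κ, λ} × {p68, p69}, {κ, λ} × {p67, p68, p69}, {ι, κ, λ} × {p67, p68, p69}}; |τ_{X×Y}| = 18.

Enumerate products U × V with U ∈ τ_X, V ∈ τ_Y (deduplicated):
  ∅ × ∅ = {} (∅)
  {κ, λ} × {p68} = {(κ,p68), (λ,p68)}
  {κ, λ} × {p69} = {(κ,p69), (λ,p69)}
  {ι, κ, λ} × {p68} = {(ι,p68), (κ,p68), (λ,p68)}
  {ι, κ, λ} × {p69} = {(ι,p69), (κ,p69), (λ,p69)}
  {κ, λ} × {p67, p68} = {(κ,p67), (κ,p68), (λ,p67), (λ,p68)}
  {κ, λ} × {p68, p69} = {(κ,p68), (κ,p69), (λ,p68), (λ,p69)}
  {ι, κ, λ} × {p67, p68} = {(ι,p67), (ι,p68), (κ,p67), (κ,p68), (λ,p67), (λ,p68)}
  {ι, κ, λ} × {p68, p69} = {(ι,p68), (ι,p69), (κ,p68), (κ,p69), (λ,p68), (λ,p69)}
  {κ, λ} × {p67, p68, p69} = {(κ,p67), (κ,p68), (κ,p69), (λ,p67), (λ,p68), (λ,p69)}
  {ι, κ, λ} × {p67, p68, p69} = {(ι,p67), (ι,p68), (ι,p69), (κ,p67), (κ,p68), (κ,p69), (λ,p67), (λ,p68), (λ,p69)}
These 11 distinct sets form the basis B.
Close under arbitrary unions to get τ_{X×Y}; counting gives |τ_{X×Y}| = 18.


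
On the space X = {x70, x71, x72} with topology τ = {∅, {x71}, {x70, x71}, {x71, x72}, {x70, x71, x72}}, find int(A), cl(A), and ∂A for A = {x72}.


int(A) = ∅, cl(A) = {x72}, ∂A = {x72}.

Closed sets in (X, τ) are complements of opens:
  closed(X, τ) = {∅, {x70}, {x72}, {x70, x72}, {x70, x71, x72}}.
int(A) = ⋃ {U ∈ τ : U ⊆ A}. Opens contained in A: ∅.
Taking the union of these: int(A) = ∅.
cl(A) = ⋂ {C closed : A ⊆ C}. Closed sets containing A: {x72}, {x70, x72}, {x70, x71, x72}.
Intersecting these: cl(A) = {x72}.
∂A = cl(A) ∖ int(A) = {x72} ∖ ∅ = {x72}.


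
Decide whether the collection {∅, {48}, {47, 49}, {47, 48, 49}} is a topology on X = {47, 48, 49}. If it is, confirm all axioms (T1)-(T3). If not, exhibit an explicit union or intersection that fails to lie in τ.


τ IS a topology on X.

Axiom (T1): ∅ ∈ τ? Yes; X ∈ τ? Yes.
Axiom (T2/T3): check pairwise unions and intersections of members of τ.
All pairwise intersections and unions checked — each lies in τ. Therefore τ satisfies (T1), (T2), (T3): it IS a topology on X.


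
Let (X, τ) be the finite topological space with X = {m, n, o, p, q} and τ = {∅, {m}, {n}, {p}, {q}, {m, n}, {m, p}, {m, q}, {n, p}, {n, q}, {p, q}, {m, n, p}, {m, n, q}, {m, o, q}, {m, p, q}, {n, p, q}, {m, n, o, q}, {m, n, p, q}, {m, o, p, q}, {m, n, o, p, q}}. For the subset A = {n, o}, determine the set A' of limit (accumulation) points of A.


A' = ∅

For each x ∈ X, list the open sets U ∈ τ with x ∈ U, then check whether U ∩ (A ∖ {x}) ≠ ∅ for every such U.
  x = m: open {m} ∋ x has {m} ∩ (A ∖ {m}) = ∅, so x is NOT a limit point.
  x = n: open {n} ∋ x has {n} ∩ (A ∖ {n}) = ∅, so x is NOT a limit point.
  x = o: open {m, o, q} ∋ x has {m, o, q} ∩ (A ∖ {o}) = ∅, so x is NOT a limit point.
  x = p: open {p} ∋ x has {p} ∩ (A ∖ {p}) = ∅, so x is NOT a limit point.
  x = q: open {q} ∋ x has {q} ∩ (A ∖ {q}) = ∅, so x is NOT a limit point.
Collecting: A' = ∅.


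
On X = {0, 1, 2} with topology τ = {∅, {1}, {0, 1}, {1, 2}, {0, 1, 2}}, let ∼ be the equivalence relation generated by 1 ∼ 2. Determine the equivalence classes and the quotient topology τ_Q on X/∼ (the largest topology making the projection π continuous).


X/∼ = {[0], [1=2]}; |τ_Q| = 3.

Equivalence classes: [0], [1=2].
Quotient map π: X → X/∼ sends 0 ↦ [0], 1 ↦ [1=2], 2 ↦ [1=2].
For each subset V ⊆ X/∼, compute π^{-1}(V) ⊆ X and check whether π^{-1}(V) ∈ τ. V is open in τ_Q iff π^{-1}(V) ∈ τ.
  V = {}: π^{-1}(V) = ∅ ∈ τ ✓.
  V = {[0]}: π^{-1}(V) = {0} ∉ τ ✗.
  V = {[1=2]}: π^{-1}(V) = {1, 2} ∈ τ ✓.
  V = {[0], [1=2]}: π^{-1}(V) = {0, 1, 2} ∈ τ ✓.
Open sets in the quotient: τ_Q = {{}, {[1=2]}, {[0], [1=2]}} (3 elements).


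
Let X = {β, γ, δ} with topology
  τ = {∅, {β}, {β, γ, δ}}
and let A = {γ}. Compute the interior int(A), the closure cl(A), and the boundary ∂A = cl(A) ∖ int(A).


int(A) = ∅, cl(A) = {γ, δ}, ∂A = {γ, δ}.

Closed sets in (X, τ) are complements of opens:
  closed(X, τ) = {∅, {γ, δ}, {β, γ, δ}}.
int(A) = ⋃ {U ∈ τ : U ⊆ A}. Opens contained in A: ∅.
Taking the union of these: int(A) = ∅.
cl(A) = ⋂ {C closed : A ⊆ C}. Closed sets containing A: {γ, δ}, {β, γ, δ}.
Intersecting these: cl(A) = {γ, δ}.
∂A = cl(A) ∖ int(A) = {γ, δ} ∖ ∅ = {γ, δ}.


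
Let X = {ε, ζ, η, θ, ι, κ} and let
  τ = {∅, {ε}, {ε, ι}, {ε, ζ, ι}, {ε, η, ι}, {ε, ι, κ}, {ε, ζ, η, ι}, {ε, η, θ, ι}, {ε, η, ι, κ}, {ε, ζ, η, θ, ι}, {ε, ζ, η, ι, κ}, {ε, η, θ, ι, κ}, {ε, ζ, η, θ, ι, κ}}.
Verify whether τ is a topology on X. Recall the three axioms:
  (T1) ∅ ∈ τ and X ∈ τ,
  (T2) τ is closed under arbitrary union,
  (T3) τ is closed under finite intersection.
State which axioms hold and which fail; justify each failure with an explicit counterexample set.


τ is NOT a topology on X.

Axiom (T1): ∅ ∈ τ? Yes; X ∈ τ? Yes.
Axiom (T2/T3): check pairwise unions and intersections of members of τ.
Counterexample for (T2): {ε, ζ, ι} ∪ {ε, ι, κ} = {ε, ζ, ι, κ} ∉ τ. Therefore τ is NOT a topology.


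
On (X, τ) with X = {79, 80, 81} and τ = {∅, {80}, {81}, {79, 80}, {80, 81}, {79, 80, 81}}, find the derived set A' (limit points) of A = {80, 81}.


A' = {79}

For each x ∈ X, list the open sets U ∈ τ with x ∈ U, then check whether U ∩ (A ∖ {x}) ≠ ∅ for every such U.
  x = 79: opens ∋ x are {79, 80}, {79, 80, 81}; each meets A ∖ {79}, so x IS a limit point.
  x = 80: open {80} ∋ x has {80} ∩ (A ∖ {80}) = ∅, so x is NOT a limit point.
  x = 81: open {81} ∋ x has {81} ∩ (A ∖ {81}) = ∅, so x is NOT a limit point.
Collecting: A' = {79}.


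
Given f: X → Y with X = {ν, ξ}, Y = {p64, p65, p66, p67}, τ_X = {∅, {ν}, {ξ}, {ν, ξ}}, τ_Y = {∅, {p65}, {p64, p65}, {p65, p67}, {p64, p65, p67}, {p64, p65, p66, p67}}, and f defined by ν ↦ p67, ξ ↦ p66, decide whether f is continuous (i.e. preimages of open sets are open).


f IS continuous.

Compute f^{-1}(U) for each U ∈ τ_Y:
  U = ∅: f^{-1}(U) = ∅ ∈ τ_X ✓.
  U = {p65}: f^{-1}(U) = ∅ ∈ τ_X ✓.
  U = {p64, p65}: f^{-1}(U) = ∅ ∈ τ_X ✓.
  U = {p65, p67}: f^{-1}(U) = {ν} ∈ τ_X ✓.
  U = {p64, p65, p67}: f^{-1}(U) = {ν} ∈ τ_X ✓.
  U = {p64, p65, p66, p67}: f^{-1}(U) = {ν, ξ} ∈ τ_X ✓.
Every preimage lies in τ_X, so f IS continuous.


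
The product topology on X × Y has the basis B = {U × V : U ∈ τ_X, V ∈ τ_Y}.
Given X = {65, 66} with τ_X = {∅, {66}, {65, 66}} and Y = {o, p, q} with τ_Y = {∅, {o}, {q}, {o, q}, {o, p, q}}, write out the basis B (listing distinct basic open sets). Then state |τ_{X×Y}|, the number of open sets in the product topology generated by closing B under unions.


Basis B = {∅ × ∅, {66} × {o}, {66} × {q}, {65, 66} × {o}, {65, 66} × {q}, {66} × {o, q}, {66} × {o, p, q}, {65, 66} × {o, q}, {65, 66} × {o, p, q}}; |τ_{X×Y}| = 14.

Enumerate products U × V with U ∈ τ_X, V ∈ τ_Y (deduplicated):
  ∅ × ∅ = {} (∅)
  {66} × {o} = {(66,o)}
  {66} × {q} = {(66,q)}
  {65, 66} × {o} = {(65,o), (66,o)}
  {65, 66} × {q} = {(65,q), (66,q)}
  {66} × {o, q} = {(66,o), (66,q)}
  {66} × {o, p, q} = {(66,o), (66,p), (66,q)}
  {65, 66} × {o, q} = {(65,o), (65,q), (66,o), (66,q)}
  {65, 66} × {o, p, q} = {(65,o), (65,p), (65,q), (66,o), (66,p), (66,q)}
These 9 distinct sets form the basis B.
Close under arbitrary unions to get τ_{X×Y}; counting gives |τ_{X×Y}| = 14.


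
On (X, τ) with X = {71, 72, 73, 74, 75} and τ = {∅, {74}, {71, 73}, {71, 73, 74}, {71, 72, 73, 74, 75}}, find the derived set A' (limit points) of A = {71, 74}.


A' = {72, 73, 75}

For each x ∈ X, list the open sets U ∈ τ with x ∈ U, then check whether U ∩ (A ∖ {x}) ≠ ∅ for every such U.
  x = 71: open {71, 73} ∋ x has {71, 73} ∩ (A ∖ {71}) = ∅, so x is NOT a limit point.
  x = 72: opens ∋ x are {71, 72, 73, 74, 75}; each meets A ∖ {72}, so x IS a limit point.
  x = 73: opens ∋ x are {71, 73}, {71, 73, 74}, {71, 72, 73, 74, 75}; each meets A ∖ {73}, so x IS a limit point.
  x = 74: open {74} ∋ x has {74} ∩ (A ∖ {74}) = ∅, so x is NOT a limit point.
  x = 75: opens ∋ x are {71, 72, 73, 74, 75}; each meets A ∖ {75}, so x IS a limit point.
Collecting: A' = {72, 73, 75}.
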